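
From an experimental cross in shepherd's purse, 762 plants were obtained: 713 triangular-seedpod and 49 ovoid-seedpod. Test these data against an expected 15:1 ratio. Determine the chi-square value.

Under the 15:1 hypothesis (Σ ratio = 16, N = 762):
  triangular-seedpod: 762 × 15/16 = 714.375
  ovoid-seedpod: 762 × 1/16 = 47.625
χ² = Σ (O − E)² / E
  triangular-seedpod: (713 − 714.375)² / 714.375 = 0.0026
  ovoid-seedpod: (49 − 47.625)² / 47.625 = 0.0397
χ² = 0.0026 + 0.0397 = 0.0423 ≈ 0.042

0.042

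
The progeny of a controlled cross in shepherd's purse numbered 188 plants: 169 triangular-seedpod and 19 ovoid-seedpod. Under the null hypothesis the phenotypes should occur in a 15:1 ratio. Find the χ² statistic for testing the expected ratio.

Total ratio parts = 16. Expected numbers out of 188:
  triangular-seedpod: 188 × 15/16 = 176.25
  ovoid-seedpod: 188 × 1/16 = 11.75
χ² = Σ (O − E)² / E
  triangular-seedpod: (169 − 176.25)² / 176.25 = 0.2982
  ovoid-seedpod: (19 − 11.75)² / 11.75 = 4.4734
χ² = 0.2982 + 4.4734 = 4.7716 ≈ 4.772

4.772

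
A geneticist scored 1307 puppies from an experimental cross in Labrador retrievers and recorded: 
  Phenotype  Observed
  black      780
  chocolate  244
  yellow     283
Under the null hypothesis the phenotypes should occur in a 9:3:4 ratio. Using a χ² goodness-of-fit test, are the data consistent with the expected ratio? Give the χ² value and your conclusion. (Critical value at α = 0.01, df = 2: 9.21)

Under the 9:3:4 hypothesis (Σ ratio = 16, N = 1307):
  black: 1307 × 9/16 = 735.1875
  chocolate: 1307 × 3/16 = 245.0625
  yellow: 1307 × 4/16 = 326.75
χ² = Σ (O − E)² / E
  black: (780 − 735.1875)² / 735.1875 = 2.7315
  chocolate: (244 − 245.0625)² / 245.0625 = 0.0046
  yellow: (283 − 326.75)² / 326.75 = 5.8579
χ² = 2.7315 + 0.0046 + 5.8579 = 8.594
Degrees of freedom = 3 − 1 = 2; critical value at α = 0.01 is 9.21.
Since 8.594 < 9.21, we fail to reject the null hypothesis — the data are consistent with the 9:3:4 ratio.

8.594; consistent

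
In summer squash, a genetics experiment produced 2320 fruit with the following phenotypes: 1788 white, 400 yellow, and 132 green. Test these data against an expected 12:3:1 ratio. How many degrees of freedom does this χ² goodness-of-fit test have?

A goodness-of-fit test with 3 phenotype classes has df = 3 − 1 = 2.

2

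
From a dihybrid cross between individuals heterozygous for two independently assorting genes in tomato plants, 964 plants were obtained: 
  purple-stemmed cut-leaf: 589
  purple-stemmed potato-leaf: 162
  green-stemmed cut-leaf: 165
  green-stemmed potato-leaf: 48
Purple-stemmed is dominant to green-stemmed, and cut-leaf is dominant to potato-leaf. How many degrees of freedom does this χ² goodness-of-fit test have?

3

A dihybrid F₂ with independent assortment and complete dominance at both loci gives a 9:3:3:1 phenotypic ratio.
A goodness-of-fit test with 4 phenotype classes has df = 4 − 1 = 3.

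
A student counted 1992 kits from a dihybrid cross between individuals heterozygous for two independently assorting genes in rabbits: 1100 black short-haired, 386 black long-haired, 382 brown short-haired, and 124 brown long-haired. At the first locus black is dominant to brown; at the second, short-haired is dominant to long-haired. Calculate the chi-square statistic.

A dihybrid F₂ with independent assortment and complete dominance at both loci gives a 9:3:3:1 phenotypic ratio.
The 9:3:3:1 ratio has 16 parts, so with N = 1992 the expected counts are:
  black short-haired: 1992 × 9/16 = 1120.5
  black long-haired: 1992 × 3/16 = 373.5
  brown short-haired: 1992 × 3/16 = 373.5
  brown long-haired: 1992 × 1/16 = 124.5
χ² = Σ (O − E)² / E
  black short-haired: (1100 − 1120.5)² / 1120.5 = 0.3751
  black long-haired: (386 − 373.5)² / 373.5 = 0.4183
  brown short-haired: (382 − 373.5)² / 373.5 = 0.1934
  brown long-haired: (124 − 124.5)² / 124.5 = 0.0020
χ² = 0.3751 + 0.4183 + 0.1934 + 0.0020 = 0.9888 ≈ 0.989

0.989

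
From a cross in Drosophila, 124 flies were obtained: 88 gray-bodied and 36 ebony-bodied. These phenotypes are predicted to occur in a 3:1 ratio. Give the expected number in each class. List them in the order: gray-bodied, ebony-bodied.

93, 31

The 3:1 ratio has 4 parts, so with N = 124 the expected counts are:
  gray-bodied: 124 × 3/4 = 93
  ebony-bodied: 124 × 1/4 = 31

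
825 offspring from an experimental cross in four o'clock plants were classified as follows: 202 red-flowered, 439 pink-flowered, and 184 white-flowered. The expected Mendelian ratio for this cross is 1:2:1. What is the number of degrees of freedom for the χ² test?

A goodness-of-fit test with 3 phenotype classes has df = 3 − 1 = 2.

2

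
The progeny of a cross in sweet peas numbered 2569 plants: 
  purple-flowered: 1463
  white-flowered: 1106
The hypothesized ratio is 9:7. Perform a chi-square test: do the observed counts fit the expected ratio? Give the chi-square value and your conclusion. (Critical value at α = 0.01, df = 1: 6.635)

Expected counts for N = 2569 under a 9:7 ratio (total parts = 16):
  purple-flowered: 2569 × 9/16 = 1445.0625
  white-flowered: 2569 × 7/16 = 1123.9375
χ² = Σ (O − E)² / E
  purple-flowered: (1463 − 1445.0625)² / 1445.0625 = 0.2227
  white-flowered: (1106 − 1123.9375)² / 1123.9375 = 0.2863
χ² = 0.2227 + 0.2863 = 0.509
Degrees of freedom = 2 − 1 = 1; critical value at α = 0.01 is 6.635.
Since 0.509 < 6.635, we fail to reject the null hypothesis — the data are consistent with the 9:7 ratio.

0.509; consistent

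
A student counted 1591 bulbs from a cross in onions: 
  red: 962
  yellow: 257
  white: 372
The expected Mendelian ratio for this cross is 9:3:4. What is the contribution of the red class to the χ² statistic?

The 9:3:4 ratio has 16 parts, so with N = 1591 the expected counts are:
  red: 1591 × 9/16 = 894.9375
  yellow: 1591 × 3/16 = 298.3125
  white: 1591 × 4/16 = 397.75
Contribution of red: (962 − 894.9375)² / 894.9375 = 5.0254

5.025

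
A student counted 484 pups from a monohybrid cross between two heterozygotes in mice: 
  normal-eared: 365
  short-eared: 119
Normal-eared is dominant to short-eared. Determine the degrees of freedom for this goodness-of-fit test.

1

For a monohybrid cross between heterozygotes with complete dominance, the expected phenotypic ratio is 3:1.
A goodness-of-fit test with 2 phenotype classes has df = 2 − 1 = 1.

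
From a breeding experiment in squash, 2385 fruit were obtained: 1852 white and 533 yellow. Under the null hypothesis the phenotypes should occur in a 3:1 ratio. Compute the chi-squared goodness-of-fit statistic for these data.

Total ratio parts = 4. Expected numbers out of 2385:
  white: 2385 × 3/4 = 1788.75
  yellow: 2385 × 1/4 = 596.25
χ² = Σ (O − E)² / E
  white: (1852 − 1788.75)² / 1788.75 = 2.2365
  yellow: (533 − 596.25)² / 596.25 = 6.7095
χ² = 2.2365 + 6.7095 = 8.946

8.946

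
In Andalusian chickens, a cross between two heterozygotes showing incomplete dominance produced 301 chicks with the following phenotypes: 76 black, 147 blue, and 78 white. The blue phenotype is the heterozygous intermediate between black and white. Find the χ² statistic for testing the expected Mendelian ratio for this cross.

0.189

With incomplete dominance, a heterozygote × heterozygote cross gives a 1:2:1 phenotypic ratio.
Total ratio parts = 4. Expected numbers out of 301:
  black: 301 × 1/4 = 75.25
  blue: 301 × 2/4 = 150.5
  white: 301 × 1/4 = 75.25
χ² = Σ (O − E)² / E
  black: (76 − 75.25)² / 75.25 = 0.0075
  blue: (147 − 150.5)² / 150.5 = 0.0814
  white: (78 − 75.25)² / 75.25 = 0.1005
χ² = 0.0075 + 0.0814 + 0.1005 = 0.1894 ≈ 0.189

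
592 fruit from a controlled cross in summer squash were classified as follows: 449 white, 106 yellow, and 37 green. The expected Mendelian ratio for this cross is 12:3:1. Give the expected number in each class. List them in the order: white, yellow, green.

444, 111, 37

The 12:3:1 ratio has 16 parts, so with N = 592 the expected counts are:
  white: 592 × 12/16 = 444
  yellow: 592 × 3/16 = 111
  green: 592 × 1/16 = 37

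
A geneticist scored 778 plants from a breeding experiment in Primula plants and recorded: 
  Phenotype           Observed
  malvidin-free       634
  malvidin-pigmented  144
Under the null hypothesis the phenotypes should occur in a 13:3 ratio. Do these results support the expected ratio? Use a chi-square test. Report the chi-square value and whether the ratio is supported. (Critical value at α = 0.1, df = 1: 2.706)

0.030; consistent

The 13:3 ratio has 16 parts, so with N = 778 the expected counts are:
  malvidin-free: 778 × 13/16 = 632.125
  malvidin-pigmented: 778 × 3/16 = 145.875
χ² = Σ (O − E)² / E
  malvidin-free: (634 − 632.125)² / 632.125 = 0.0056
  malvidin-pigmented: (144 − 145.875)² / 145.875 = 0.0241
χ² = 0.0056 + 0.0241 = 0.0297 ≈ 0.030
Degrees of freedom = 2 − 1 = 1; critical value at α = 0.1 is 2.706.
Since 0.030 < 2.706, we fail to reject the null hypothesis — the data are consistent with the 13:3 ratio.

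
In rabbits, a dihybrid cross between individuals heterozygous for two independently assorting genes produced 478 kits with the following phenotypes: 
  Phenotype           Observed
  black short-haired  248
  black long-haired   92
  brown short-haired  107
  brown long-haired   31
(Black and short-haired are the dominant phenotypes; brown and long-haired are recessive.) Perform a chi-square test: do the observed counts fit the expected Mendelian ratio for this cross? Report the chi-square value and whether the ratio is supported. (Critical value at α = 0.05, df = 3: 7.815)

A dihybrid F₂ with independent assortment and complete dominance at both loci gives a 9:3:3:1 phenotypic ratio.
Under the 9:3:3:1 hypothesis (Σ ratio = 16, N = 478):
  black short-haired: 478 × 9/16 = 268.875
  black long-haired: 478 × 3/16 = 89.625
  brown short-haired: 478 × 3/16 = 89.625
  brown long-haired: 478 × 1/16 = 29.875
χ² = Σ (O − E)² / E
  black short-haired: (248 − 268.875)² / 268.875 = 1.6207
  black long-haired: (92 − 89.625)² / 89.625 = 0.0629
  brown short-haired: (107 − 89.625)² / 89.625 = 3.3684
  brown long-haired: (31 − 29.875)² / 29.875 = 0.0424
χ² = 1.6207 + 0.0629 + 3.3684 + 0.0424 = 5.0944 ≈ 5.094
Degrees of freedom = 4 − 1 = 3; critical value at α = 0.05 is 7.815.
Since 5.094 < 7.815, we fail to reject the null hypothesis — the data are consistent with the 9:3:3:1 ratio.

5.094; consistent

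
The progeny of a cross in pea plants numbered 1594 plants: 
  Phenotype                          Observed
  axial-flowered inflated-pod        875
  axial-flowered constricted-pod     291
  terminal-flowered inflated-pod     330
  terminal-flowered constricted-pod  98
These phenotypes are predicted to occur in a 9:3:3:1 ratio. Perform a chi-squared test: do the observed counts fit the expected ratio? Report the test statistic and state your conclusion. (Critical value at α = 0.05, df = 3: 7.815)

3.997; consistent

Expected counts for N = 1594 under a 9:3:3:1 ratio (total parts = 16):
  axial-flowered inflated-pod: 1594 × 9/16 = 896.625
  axial-flowered constricted-pod: 1594 × 3/16 = 298.875
  terminal-flowered inflated-pod: 1594 × 3/16 = 298.875
  terminal-flowered constricted-pod: 1594 × 1/16 = 99.625
χ² = Σ (O − E)² / E
  axial-flowered inflated-pod: (875 − 896.625)² / 896.625 = 0.5216
  axial-flowered constricted-pod: (291 − 298.875)² / 298.875 = 0.2075
  terminal-flowered inflated-pod: (330 − 298.875)² / 298.875 = 3.2414
  terminal-flowered constricted-pod: (98 − 99.625)² / 99.625 = 0.0265
χ² = 0.5216 + 0.2075 + 3.2414 + 0.0265 = 3.997
Degrees of freedom = 4 − 1 = 3; critical value at α = 0.05 is 7.815.
Since 3.997 < 7.815, we fail to reject the null hypothesis — the data are consistent with the 9:3:3:1 ratio.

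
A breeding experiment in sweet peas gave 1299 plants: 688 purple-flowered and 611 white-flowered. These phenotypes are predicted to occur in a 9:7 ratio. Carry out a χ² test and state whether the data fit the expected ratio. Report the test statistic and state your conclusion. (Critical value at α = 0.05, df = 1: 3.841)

5.700; not consistent

Total ratio parts = 16. Expected numbers out of 1299:
  purple-flowered: 1299 × 9/16 = 730.6875
  white-flowered: 1299 × 7/16 = 568.3125
χ² = Σ (O − E)² / E
  purple-flowered: (688 − 730.6875)² / 730.6875 = 2.4938
  white-flowered: (611 − 568.3125)² / 568.3125 = 3.2064
χ² = 2.4938 + 3.2064 = 5.7002 ≈ 5.700
Degrees of freedom = 2 − 1 = 1; critical value at α = 0.05 is 3.841.
Since 5.700 > 3.841, we reject the null hypothesis — the data do not fit the 9:7 ratio.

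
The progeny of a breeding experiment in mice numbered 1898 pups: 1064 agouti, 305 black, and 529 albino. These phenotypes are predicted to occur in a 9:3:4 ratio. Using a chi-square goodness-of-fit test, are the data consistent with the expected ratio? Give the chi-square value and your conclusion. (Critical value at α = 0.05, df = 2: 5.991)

The 9:3:4 ratio has 16 parts, so with N = 1898 the expected counts are:
  agouti: 1898 × 9/16 = 1067.625
  black: 1898 × 3/16 = 355.875
  albino: 1898 × 4/16 = 474.5
χ² = Σ (O − E)² / E
  agouti: (1064 − 1067.625)² / 1067.625 = 0.0123
  black: (305 − 355.875)² / 355.875 = 7.2730
  albino: (529 − 474.5)² / 474.5 = 6.2597
χ² = 0.0123 + 7.2730 + 6.2597 = 13.545
Degrees of freedom = 3 − 1 = 2; critical value at α = 0.05 is 5.991.
Since 13.545 > 5.991, we reject the null hypothesis — the data do not fit the 9:3:4 ratio.

13.545; not consistent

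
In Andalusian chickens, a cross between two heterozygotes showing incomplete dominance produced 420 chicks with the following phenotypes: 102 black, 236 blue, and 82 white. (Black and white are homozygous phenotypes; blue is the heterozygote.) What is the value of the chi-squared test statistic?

With incomplete dominance, a heterozygote × heterozygote cross gives a 1:2:1 phenotypic ratio.
The 1:2:1 ratio has 4 parts, so with N = 420 the expected counts are:
  black: 420 × 1/4 = 105
  blue: 420 × 2/4 = 210
  white: 420 × 1/4 = 105
χ² = Σ (O − E)² / E
  black: (102 − 105)² / 105 = 0.0857
  blue: (236 − 210)² / 210 = 3.2190
  white: (82 − 105)² / 105 = 5.0381
χ² = 0.0857 + 3.2190 + 5.0381 = 8.3428 ≈ 8.343

8.343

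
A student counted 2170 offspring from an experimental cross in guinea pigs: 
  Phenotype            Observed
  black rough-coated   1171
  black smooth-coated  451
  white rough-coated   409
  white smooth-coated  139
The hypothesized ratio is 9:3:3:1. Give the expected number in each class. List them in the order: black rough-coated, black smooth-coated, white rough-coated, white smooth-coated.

1220.625, 406.875, 406.875, 135.625

Expected counts for N = 2170 under a 9:3:3:1 ratio (total parts = 16):
  black rough-coated: 2170 × 9/16 = 1220.625
  black smooth-coated: 2170 × 3/16 = 406.875
  white rough-coated: 2170 × 3/16 = 406.875
  white smooth-coated: 2170 × 1/16 = 135.625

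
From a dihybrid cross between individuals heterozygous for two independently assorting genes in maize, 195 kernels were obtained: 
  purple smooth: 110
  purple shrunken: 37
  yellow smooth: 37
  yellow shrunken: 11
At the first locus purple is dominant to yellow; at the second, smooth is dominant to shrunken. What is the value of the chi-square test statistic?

0.127

A dihybrid F₂ with independent assortment and complete dominance at both loci gives a 9:3:3:1 phenotypic ratio.
Expected counts for N = 195 under a 9:3:3:1 ratio (total parts = 16):
  purple smooth: 195 × 9/16 = 109.6875
  purple shrunken: 195 × 3/16 = 36.5625
  yellow smooth: 195 × 3/16 = 36.5625
  yellow shrunken: 195 × 1/16 = 12.1875
χ² = Σ (O − E)² / E
  purple smooth: (110 − 109.6875)² / 109.6875 = 0.0009
  purple shrunken: (37 − 36.5625)² / 36.5625 = 0.0052
  yellow smooth: (37 − 36.5625)² / 36.5625 = 0.0052
  yellow shrunken: (11 − 12.1875)² / 12.1875 = 0.1157
χ² = 0.0009 + 0.0052 + 0.0052 + 0.1157 = 0.127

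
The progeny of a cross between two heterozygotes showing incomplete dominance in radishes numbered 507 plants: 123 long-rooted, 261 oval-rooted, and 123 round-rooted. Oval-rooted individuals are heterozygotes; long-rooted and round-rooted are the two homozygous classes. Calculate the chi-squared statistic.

With incomplete dominance, a heterozygote × heterozygote cross gives a 1:2:1 phenotypic ratio.
The 1:2:1 ratio has 4 parts, so with N = 507 the expected counts are:
  long-rooted: 507 × 1/4 = 126.75
  oval-rooted: 507 × 2/4 = 253.5
  round-rooted: 507 × 1/4 = 126.75
χ² = Σ (O − E)² / E
  long-rooted: (123 − 126.75)² / 126.75 = 0.1109
  oval-rooted: (261 − 253.5)² / 253.5 = 0.2219
  round-rooted: (123 − 126.75)² / 126.75 = 0.1109
χ² = 0.1109 + 0.2219 + 0.1109 = 0.4437 ≈ 0.444

0.444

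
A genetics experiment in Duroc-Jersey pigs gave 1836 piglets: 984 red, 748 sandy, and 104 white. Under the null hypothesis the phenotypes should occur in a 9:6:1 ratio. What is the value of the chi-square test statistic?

8.450

Under the 9:6:1 hypothesis (Σ ratio = 16, N = 1836):
  red: 1836 × 9/16 = 1032.75
  sandy: 1836 × 6/16 = 688.5
  white: 1836 × 1/16 = 114.75
χ² = Σ (O − E)² / E
  red: (984 − 1032.75)² / 1032.75 = 2.3012
  sandy: (748 − 688.5)² / 688.5 = 5.1420
  white: (104 − 114.75)² / 114.75 = 1.0071
χ² = 2.3012 + 5.1420 + 1.0071 = 8.4503 ≈ 8.450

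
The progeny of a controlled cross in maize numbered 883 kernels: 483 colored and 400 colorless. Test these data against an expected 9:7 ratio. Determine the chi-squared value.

Under the 9:7 hypothesis (Σ ratio = 16, N = 883):
  colored: 883 × 9/16 = 496.6875
  colorless: 883 × 7/16 = 386.3125
χ² = Σ (O − E)² / E
  colored: (483 − 496.6875)² / 496.6875 = 0.3772
  colorless: (400 − 386.3125)² / 386.3125 = 0.4850
χ² = 0.3772 + 0.4850 = 0.8622 ≈ 0.862

0.862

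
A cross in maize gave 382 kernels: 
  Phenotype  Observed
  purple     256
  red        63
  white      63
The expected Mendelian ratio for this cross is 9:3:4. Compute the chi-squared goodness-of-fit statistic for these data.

The 9:3:4 ratio has 16 parts, so with N = 382 the expected counts are:
  purple: 382 × 9/16 = 214.875
  red: 382 × 3/16 = 71.625
  white: 382 × 4/16 = 95.5
χ² = Σ (O − E)² / E
  purple: (256 − 214.875)² / 214.875 = 7.8709
  red: (63 − 71.625)² / 71.625 = 1.0386
  white: (63 − 95.5)² / 95.5 = 11.0602
χ² = 7.8709 + 1.0386 + 11.0602 = 19.9697 ≈ 19.970

19.970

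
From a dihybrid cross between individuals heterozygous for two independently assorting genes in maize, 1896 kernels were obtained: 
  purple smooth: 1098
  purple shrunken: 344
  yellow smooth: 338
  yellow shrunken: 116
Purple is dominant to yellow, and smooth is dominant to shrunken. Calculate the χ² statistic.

2.217

A dihybrid F₂ with independent assortment and complete dominance at both loci gives a 9:3:3:1 phenotypic ratio.
Under the 9:3:3:1 hypothesis (Σ ratio = 16, N = 1896):
  purple smooth: 1896 × 9/16 = 1066.5
  purple shrunken: 1896 × 3/16 = 355.5
  yellow smooth: 1896 × 3/16 = 355.5
  yellow shrunken: 1896 × 1/16 = 118.5
χ² = Σ (O − E)² / E
  purple smooth: (1098 − 1066.5)² / 1066.5 = 0.9304
  purple shrunken: (344 − 355.5)² / 355.5 = 0.3720
  yellow smooth: (338 − 355.5)² / 355.5 = 0.8615
  yellow shrunken: (116 − 118.5)² / 118.5 = 0.0527
χ² = 0.9304 + 0.3720 + 0.8615 + 0.0527 = 2.2166 ≈ 2.217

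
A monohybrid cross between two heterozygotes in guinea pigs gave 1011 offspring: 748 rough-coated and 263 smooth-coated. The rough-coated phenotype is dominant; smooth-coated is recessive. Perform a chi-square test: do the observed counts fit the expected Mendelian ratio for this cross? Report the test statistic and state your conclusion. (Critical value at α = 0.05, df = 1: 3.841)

For a monohybrid cross between heterozygotes with complete dominance, the expected phenotypic ratio is 3:1.
Under the 3:1 hypothesis (Σ ratio = 4, N = 1011):
  rough-coated: 1011 × 3/4 = 758.25
  smooth-coated: 1011 × 1/4 = 252.75
χ² = Σ (O − E)² / E
  rough-coated: (748 − 758.25)² / 758.25 = 0.1386
  smooth-coated: (263 − 252.75)² / 252.75 = 0.4157
χ² = 0.1386 + 0.4157 = 0.5543 ≈ 0.554
Degrees of freedom = 2 − 1 = 1; critical value at α = 0.05 is 3.841.
Since 0.554 < 3.841, we fail to reject the null hypothesis — the data are consistent with the 3:1 ratio.

0.554; consistent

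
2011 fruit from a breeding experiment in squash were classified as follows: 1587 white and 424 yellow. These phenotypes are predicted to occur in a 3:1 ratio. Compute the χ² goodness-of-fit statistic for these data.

Expected counts for N = 2011 under a 3:1 ratio (total parts = 4):
  white: 2011 × 3/4 = 1508.25
  yellow: 2011 × 1/4 = 502.75
χ² = Σ (O − E)² / E
  white: (1587 − 1508.25)² / 1508.25 = 4.1118
  yellow: (424 − 502.75)² / 502.75 = 12.3353
χ² = 4.1118 + 12.3353 = 16.4471 ≈ 16.447

16.447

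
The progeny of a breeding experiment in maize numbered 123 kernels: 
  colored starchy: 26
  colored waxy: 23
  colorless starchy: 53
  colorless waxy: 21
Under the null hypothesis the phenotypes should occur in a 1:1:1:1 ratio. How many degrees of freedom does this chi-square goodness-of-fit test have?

3

A goodness-of-fit test with 4 phenotype classes has df = 4 − 1 = 3.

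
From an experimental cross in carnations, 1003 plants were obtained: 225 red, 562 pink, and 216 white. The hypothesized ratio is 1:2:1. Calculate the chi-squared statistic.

The 1:2:1 ratio has 4 parts, so with N = 1003 the expected counts are:
  red: 1003 × 1/4 = 250.75
  pink: 1003 × 2/4 = 501.5
  white: 1003 × 1/4 = 250.75
χ² = Σ (O − E)² / E
  red: (225 − 250.75)² / 250.75 = 2.6443
  pink: (562 − 501.5)² / 501.5 = 7.2986
  white: (216 − 250.75)² / 250.75 = 4.8158
χ² = 2.6443 + 7.2986 + 4.8158 = 14.7587 ≈ 14.759

14.759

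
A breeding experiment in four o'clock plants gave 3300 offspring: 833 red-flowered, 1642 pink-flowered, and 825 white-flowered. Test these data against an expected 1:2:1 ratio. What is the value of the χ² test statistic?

Under the 1:2:1 hypothesis (Σ ratio = 4, N = 3300):
  red-flowered: 3300 × 1/4 = 825
  pink-flowered: 3300 × 2/4 = 1650
  white-flowered: 3300 × 1/4 = 825
χ² = Σ (O − E)² / E
  red-flowered: (833 − 825)² / 825 = 0.0776
  pink-flowered: (1642 − 1650)² / 1650 = 0.0388
  white-flowered: (825 − 825)² / 825 = 0.0000
χ² = 0.0776 + 0.0388 + 0.0000 = 0.1164 ≈ 0.116

0.116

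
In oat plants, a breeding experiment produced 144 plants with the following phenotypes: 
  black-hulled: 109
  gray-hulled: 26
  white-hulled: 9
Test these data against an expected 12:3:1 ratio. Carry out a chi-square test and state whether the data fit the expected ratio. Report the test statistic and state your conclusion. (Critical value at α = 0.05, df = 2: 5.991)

Under the 12:3:1 hypothesis (Σ ratio = 16, N = 144):
  black-hulled: 144 × 12/16 = 108
  gray-hulled: 144 × 3/16 = 27
  white-hulled: 144 × 1/16 = 9
χ² = Σ (O − E)² / E
  black-hulled: (109 − 108)² / 108 = 0.0093
  gray-hulled: (26 − 27)² / 27 = 0.0370
  white-hulled: (9 − 9)² / 9 = 0.0000
χ² = 0.0093 + 0.0370 + 0.0000 = 0.0463 ≈ 0.046
Degrees of freedom = 3 − 1 = 2; critical value at α = 0.05 is 5.991.
Since 0.046 < 5.991, we fail to reject the null hypothesis — the data are consistent with the 12:3:1 ratio.

0.046; consistent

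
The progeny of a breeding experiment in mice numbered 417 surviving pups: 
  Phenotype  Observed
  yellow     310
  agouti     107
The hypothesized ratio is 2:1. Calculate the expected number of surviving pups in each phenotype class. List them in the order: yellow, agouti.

Under the 2:1 hypothesis (Σ ratio = 3, N = 417):
  yellow: 417 × 2/3 = 278
  agouti: 417 × 1/3 = 139

278, 139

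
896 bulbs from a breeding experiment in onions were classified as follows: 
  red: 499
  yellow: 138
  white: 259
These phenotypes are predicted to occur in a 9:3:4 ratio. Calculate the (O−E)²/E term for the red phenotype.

0.050

Expected counts for N = 896 under a 9:3:4 ratio (total parts = 16):
  red: 896 × 9/16 = 504
  yellow: 896 × 3/16 = 168
  white: 896 × 4/16 = 224
Contribution of red: (499 − 504)² / 504 = 0.0496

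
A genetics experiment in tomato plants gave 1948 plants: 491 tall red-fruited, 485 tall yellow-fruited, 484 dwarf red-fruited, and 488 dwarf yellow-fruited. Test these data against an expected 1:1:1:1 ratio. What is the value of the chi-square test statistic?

0.062

Expected counts for N = 1948 under a 1:1:1:1 ratio (total parts = 4):
  tall red-fruited: 1948 × 1/4 = 487
  tall yellow-fruited: 1948 × 1/4 = 487
  dwarf red-fruited: 1948 × 1/4 = 487
  dwarf yellow-fruited: 1948 × 1/4 = 487
χ² = Σ (O − E)² / E
  tall red-fruited: (491 − 487)² / 487 = 0.0329
  tall yellow-fruited: (485 − 487)² / 487 = 0.0082
  dwarf red-fruited: (484 − 487)² / 487 = 0.0185
  dwarf yellow-fruited: (488 − 487)² / 487 = 0.0021
χ² = 0.0329 + 0.0082 + 0.0185 + 0.0021 = 0.0617 ≈ 0.062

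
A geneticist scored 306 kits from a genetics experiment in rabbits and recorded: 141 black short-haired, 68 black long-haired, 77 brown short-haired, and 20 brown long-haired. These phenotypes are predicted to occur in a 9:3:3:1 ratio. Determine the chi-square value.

Expected counts for N = 306 under a 9:3:3:1 ratio (total parts = 16):
  black short-haired: 306 × 9/16 = 172.125
  black long-haired: 306 × 3/16 = 57.375
  brown short-haired: 306 × 3/16 = 57.375
  brown long-haired: 306 × 1/16 = 19.125
χ² = Σ (O − E)² / E
  black short-haired: (141 − 172.125)² / 172.125 = 5.6283
  black long-haired: (68 − 57.375)² / 57.375 = 1.9676
  brown short-haired: (77 − 57.375)² / 57.375 = 6.7127
  brown long-haired: (20 − 19.125)² / 19.125 = 0.0400
χ² = 5.6283 + 1.9676 + 6.7127 + 0.0400 = 14.3486 ≈ 14.349

14.349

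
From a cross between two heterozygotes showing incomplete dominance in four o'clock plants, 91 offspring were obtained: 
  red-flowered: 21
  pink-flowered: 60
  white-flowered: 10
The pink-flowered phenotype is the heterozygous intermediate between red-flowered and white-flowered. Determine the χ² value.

11.901

With incomplete dominance, a heterozygote × heterozygote cross gives a 1:2:1 phenotypic ratio.
The 1:2:1 ratio has 4 parts, so with N = 91 the expected counts are:
  red-flowered: 91 × 1/4 = 22.75
  pink-flowered: 91 × 2/4 = 45.5
  white-flowered: 91 × 1/4 = 22.75
χ² = Σ (O − E)² / E
  red-flowered: (21 − 22.75)² / 22.75 = 0.1346
  pink-flowered: (60 − 45.5)² / 45.5 = 4.6209
  white-flowered: (10 − 22.75)² / 22.75 = 7.1456
χ² = 0.1346 + 4.6209 + 7.1456 = 11.9011 ≈ 11.901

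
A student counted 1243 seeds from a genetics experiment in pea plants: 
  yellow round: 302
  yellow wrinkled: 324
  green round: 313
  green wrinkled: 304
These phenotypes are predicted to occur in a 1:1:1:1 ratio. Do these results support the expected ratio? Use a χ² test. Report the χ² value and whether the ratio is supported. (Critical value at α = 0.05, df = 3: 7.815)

Total ratio parts = 4. Expected numbers out of 1243:
  yellow round: 1243 × 1/4 = 310.75
  yellow wrinkled: 1243 × 1/4 = 310.75
  green round: 1243 × 1/4 = 310.75
  green wrinkled: 1243 × 1/4 = 310.75
χ² = Σ (O − E)² / E
  yellow round: (302 − 310.75)² / 310.75 = 0.2464
  yellow wrinkled: (324 − 310.75)² / 310.75 = 0.5650
  green round: (313 − 310.75)² / 310.75 = 0.0163
  green wrinkled: (304 − 310.75)² / 310.75 = 0.1466
χ² = 0.2464 + 0.5650 + 0.0163 + 0.1466 = 0.9743 ≈ 0.974
Degrees of freedom = 4 − 1 = 3; critical value at α = 0.05 is 7.815.
Since 0.974 < 7.815, we fail to reject the null hypothesis — the data are consistent with the 1:1:1:1 ratio.

0.974; consistent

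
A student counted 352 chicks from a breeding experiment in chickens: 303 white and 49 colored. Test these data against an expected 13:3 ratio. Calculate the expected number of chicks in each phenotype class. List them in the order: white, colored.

286, 66

The 13:3 ratio has 16 parts, so with N = 352 the expected counts are:
  white: 352 × 13/16 = 286
  colored: 352 × 3/16 = 66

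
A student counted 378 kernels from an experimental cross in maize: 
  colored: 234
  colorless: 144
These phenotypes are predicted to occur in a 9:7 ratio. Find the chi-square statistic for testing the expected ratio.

4.912

The 9:7 ratio has 16 parts, so with N = 378 the expected counts are:
  colored: 378 × 9/16 = 212.625
  colorless: 378 × 7/16 = 165.375
χ² = Σ (O − E)² / E
  colored: (234 − 212.625)² / 212.625 = 2.1488
  colorless: (144 − 165.375)² / 165.375 = 2.7628
χ² = 2.1488 + 2.7628 = 4.9116 ≈ 4.912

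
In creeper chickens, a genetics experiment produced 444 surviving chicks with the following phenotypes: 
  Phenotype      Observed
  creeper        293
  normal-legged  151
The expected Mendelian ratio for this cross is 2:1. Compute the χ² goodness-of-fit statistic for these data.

0.091

Under the 2:1 hypothesis (Σ ratio = 3, N = 444):
  creeper: 444 × 2/3 = 296
  normal-legged: 444 × 1/3 = 148
χ² = Σ (O − E)² / E
  creeper: (293 − 296)² / 296 = 0.0304
  normal-legged: (151 − 148)² / 148 = 0.0608
χ² = 0.0304 + 0.0608 = 0.0912 ≈ 0.091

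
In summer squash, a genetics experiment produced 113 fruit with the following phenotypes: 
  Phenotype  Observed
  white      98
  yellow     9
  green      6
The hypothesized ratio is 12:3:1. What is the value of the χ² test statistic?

The 12:3:1 ratio has 16 parts, so with N = 113 the expected counts are:
  white: 113 × 12/16 = 84.75
  yellow: 113 × 3/16 = 21.1875
  green: 113 × 1/16 = 7.0625
χ² = Σ (O − E)² / E
  white: (98 − 84.75)² / 84.75 = 2.0715
  yellow: (9 − 21.1875)² / 21.1875 = 7.0105
  green: (6 − 7.0625)² / 7.0625 = 0.1598
χ² = 2.0715 + 7.0105 + 0.1598 = 9.2418 ≈ 9.242

9.242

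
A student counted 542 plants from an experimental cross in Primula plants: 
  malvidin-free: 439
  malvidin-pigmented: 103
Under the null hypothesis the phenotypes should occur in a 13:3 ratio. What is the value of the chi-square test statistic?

0.023

The 13:3 ratio has 16 parts, so with N = 542 the expected counts are:
  malvidin-free: 542 × 13/16 = 440.375
  malvidin-pigmented: 542 × 3/16 = 101.625
χ² = Σ (O − E)² / E
  malvidin-free: (439 − 440.375)² / 440.375 = 0.0043
  malvidin-pigmented: (103 − 101.625)² / 101.625 = 0.0186
χ² = 0.0043 + 0.0186 = 0.0229 ≈ 0.023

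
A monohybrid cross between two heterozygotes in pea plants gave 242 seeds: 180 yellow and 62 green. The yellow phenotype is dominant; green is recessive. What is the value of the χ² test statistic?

For a monohybrid cross between heterozygotes with complete dominance, the expected phenotypic ratio is 3:1.
Total ratio parts = 4. Expected numbers out of 242:
  yellow: 242 × 3/4 = 181.5
  green: 242 × 1/4 = 60.5
χ² = Σ (O − E)² / E
  yellow: (180 − 181.5)² / 181.5 = 0.0124
  green: (62 − 60.5)² / 60.5 = 0.0372
χ² = 0.0124 + 0.0372 = 0.0496 ≈ 0.050

0.050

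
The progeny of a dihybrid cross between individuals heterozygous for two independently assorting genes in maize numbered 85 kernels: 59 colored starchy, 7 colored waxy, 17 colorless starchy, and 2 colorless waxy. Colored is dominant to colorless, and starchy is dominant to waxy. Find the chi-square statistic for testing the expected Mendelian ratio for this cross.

A dihybrid F₂ with independent assortment and complete dominance at both loci gives a 9:3:3:1 phenotypic ratio.
The 9:3:3:1 ratio has 16 parts, so with N = 85 the expected counts are:
  colored starchy: 85 × 9/16 = 47.8125
  colored waxy: 85 × 3/16 = 15.9375
  colorless starchy: 85 × 3/16 = 15.9375
  colorless waxy: 85 × 1/16 = 5.3125
χ² = Σ (O − E)² / E
  colored starchy: (59 − 47.8125)² / 47.8125 = 2.6177
  colored waxy: (7 − 15.9375)² / 15.9375 = 5.0120
  colorless starchy: (17 − 15.9375)² / 15.9375 = 0.0708
  colorless waxy: (2 − 5.3125)² / 5.3125 = 2.0654
χ² = 2.6177 + 5.0120 + 0.0708 + 2.0654 = 9.7659 ≈ 9.766

9.766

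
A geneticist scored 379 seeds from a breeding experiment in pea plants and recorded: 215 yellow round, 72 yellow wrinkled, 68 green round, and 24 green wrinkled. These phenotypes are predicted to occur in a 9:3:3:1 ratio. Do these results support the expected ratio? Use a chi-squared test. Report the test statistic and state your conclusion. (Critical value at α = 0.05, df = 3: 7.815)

Expected counts for N = 379 under a 9:3:3:1 ratio (total parts = 16):
  yellow round: 379 × 9/16 = 213.1875
  yellow wrinkled: 379 × 3/16 = 71.0625
  green round: 379 × 3/16 = 71.0625
  green wrinkled: 379 × 1/16 = 23.6875
χ² = Σ (O − E)² / E
  yellow round: (215 − 213.1875)² / 213.1875 = 0.0154
  yellow wrinkled: (72 − 71.0625)² / 71.0625 = 0.0124
  green round: (68 − 71.0625)² / 71.0625 = 0.1320
  green wrinkled: (24 − 23.6875)² / 23.6875 = 0.0041
χ² = 0.0154 + 0.0124 + 0.1320 + 0.0041 = 0.1639 ≈ 0.164
Degrees of freedom = 4 − 1 = 3; critical value at α = 0.05 is 7.815.
Since 0.164 < 7.815, we fail to reject the null hypothesis — the data are consistent with the 9:3:3:1 ratio.

0.164; consistent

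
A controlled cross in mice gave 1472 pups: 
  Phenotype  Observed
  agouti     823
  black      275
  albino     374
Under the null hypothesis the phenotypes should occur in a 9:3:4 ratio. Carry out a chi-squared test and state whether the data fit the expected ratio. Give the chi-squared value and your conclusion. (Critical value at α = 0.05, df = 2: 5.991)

Under the 9:3:4 hypothesis (Σ ratio = 16, N = 1472):
  agouti: 1472 × 9/16 = 828
  black: 1472 × 3/16 = 276
  albino: 1472 × 4/16 = 368
χ² = Σ (O − E)² / E
  agouti: (823 − 828)² / 828 = 0.0302
  black: (275 − 276)² / 276 = 0.0036
  albino: (374 − 368)² / 368 = 0.0978
χ² = 0.0302 + 0.0036 + 0.0978 = 0.1316 ≈ 0.132
Degrees of freedom = 3 − 1 = 2; critical value at α = 0.05 is 5.991.
Since 0.132 < 5.991, we fail to reject the null hypothesis — the data are consistent with the 9:3:4 ratio.

0.132; consistent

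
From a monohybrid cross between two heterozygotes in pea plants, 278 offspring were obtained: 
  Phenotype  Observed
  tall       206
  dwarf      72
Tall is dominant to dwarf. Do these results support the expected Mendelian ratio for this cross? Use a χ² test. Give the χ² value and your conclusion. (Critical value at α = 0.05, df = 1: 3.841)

For a monohybrid cross between heterozygotes with complete dominance, the expected phenotypic ratio is 3:1.
The 3:1 ratio has 4 parts, so with N = 278 the expected counts are:
  tall: 278 × 3/4 = 208.5
  dwarf: 278 × 1/4 = 69.5
χ² = Σ (O − E)² / E
  tall: (206 − 208.5)² / 208.5 = 0.0300
  dwarf: (72 − 69.5)² / 69.5 = 0.0899
χ² = 0.0300 + 0.0899 = 0.1199 ≈ 0.120
Degrees of freedom = 2 − 1 = 1; critical value at α = 0.05 is 3.841.
Since 0.120 < 3.841, we fail to reject the null hypothesis — the data are consistent with the 3:1 ratio.

0.120; consistent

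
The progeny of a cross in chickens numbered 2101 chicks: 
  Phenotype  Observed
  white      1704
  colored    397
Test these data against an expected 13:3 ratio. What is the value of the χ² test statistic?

0.029

Under the 13:3 hypothesis (Σ ratio = 16, N = 2101):
  white: 2101 × 13/16 = 1707.0625
  colored: 2101 × 3/16 = 393.9375
χ² = Σ (O − E)² / E
  white: (1704 − 1707.0625)² / 1707.0625 = 0.0055
  colored: (397 − 393.9375)² / 393.9375 = 0.0238
χ² = 0.0055 + 0.0238 = 0.0293 ≈ 0.029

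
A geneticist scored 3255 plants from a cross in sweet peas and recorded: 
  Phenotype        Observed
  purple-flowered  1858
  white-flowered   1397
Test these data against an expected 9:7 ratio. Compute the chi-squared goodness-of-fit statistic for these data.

The 9:7 ratio has 16 parts, so with N = 3255 the expected counts are:
  purple-flowered: 3255 × 9/16 = 1830.9375
  white-flowered: 3255 × 7/16 = 1424.0625
χ² = Σ (O − E)² / E
  purple-flowered: (1858 − 1830.9375)² / 1830.9375 = 0.4000
  white-flowered: (1397 − 1424.0625)² / 1424.0625 = 0.5143
χ² = 0.4000 + 0.5143 = 0.9143 ≈ 0.914

0.914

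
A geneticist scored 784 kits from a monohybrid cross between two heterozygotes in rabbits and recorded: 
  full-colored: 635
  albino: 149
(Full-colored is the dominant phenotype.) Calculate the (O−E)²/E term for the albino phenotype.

11.270

For a monohybrid cross between heterozygotes with complete dominance, the expected phenotypic ratio is 3:1.
Total ratio parts = 4. Expected numbers out of 784:
  full-colored: 784 × 3/4 = 588
  albino: 784 × 1/4 = 196
Contribution of albino: (149 − 196)² / 196 = 11.2704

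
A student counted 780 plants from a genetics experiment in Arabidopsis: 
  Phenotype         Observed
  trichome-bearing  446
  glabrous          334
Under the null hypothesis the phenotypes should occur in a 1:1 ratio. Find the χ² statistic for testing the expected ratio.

The 1:1 ratio has 2 parts, so with N = 780 the expected counts are:
  trichome-bearing: 780 × 1/2 = 390
  glabrous: 780 × 1/2 = 390
χ² = Σ (O − E)² / E
  trichome-bearing: (446 − 390)² / 390 = 8.0410
  glabrous: (334 − 390)² / 390 = 8.0410
χ² = 8.0410 + 8.0410 = 16.082

16.082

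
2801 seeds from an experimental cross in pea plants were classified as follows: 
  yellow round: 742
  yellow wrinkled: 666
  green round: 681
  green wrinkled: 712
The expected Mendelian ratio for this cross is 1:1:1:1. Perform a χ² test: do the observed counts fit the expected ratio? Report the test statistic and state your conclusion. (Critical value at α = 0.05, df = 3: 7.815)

Total ratio parts = 4. Expected numbers out of 2801:
  yellow round: 2801 × 1/4 = 700.25
  yellow wrinkled: 2801 × 1/4 = 700.25
  green round: 2801 × 1/4 = 700.25
  green wrinkled: 2801 × 1/4 = 700.25
χ² = Σ (O − E)² / E
  yellow round: (742 − 700.25)² / 700.25 = 2.4892
  yellow wrinkled: (666 − 700.25)² / 700.25 = 1.6752
  green round: (681 − 700.25)² / 700.25 = 0.5292
  green wrinkled: (712 − 700.25)² / 700.25 = 0.1972
χ² = 2.4892 + 1.6752 + 0.5292 + 0.1972 = 4.8908 ≈ 4.891
Degrees of freedom = 4 − 1 = 3; critical value at α = 0.05 is 7.815.
Since 4.891 < 7.815, we fail to reject the null hypothesis — the data are consistent with the 1:1:1:1 ratio.

4.891; consistent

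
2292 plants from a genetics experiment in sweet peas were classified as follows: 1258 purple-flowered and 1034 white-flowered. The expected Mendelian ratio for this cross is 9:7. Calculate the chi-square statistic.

Expected counts for N = 2292 under a 9:7 ratio (total parts = 16):
  purple-flowered: 2292 × 9/16 = 1289.25
  white-flowered: 2292 × 7/16 = 1002.75
χ² = Σ (O − E)² / E
  purple-flowered: (1258 − 1289.25)² / 1289.25 = 0.7575
  white-flowered: (1034 − 1002.75)² / 1002.75 = 0.9739
χ² = 0.7575 + 0.9739 = 1.7314 ≈ 1.731

1.731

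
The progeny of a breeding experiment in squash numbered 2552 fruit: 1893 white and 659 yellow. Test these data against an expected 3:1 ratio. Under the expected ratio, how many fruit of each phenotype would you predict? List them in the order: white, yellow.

1914, 638

Under the 3:1 hypothesis (Σ ratio = 4, N = 2552):
  white: 2552 × 3/4 = 1914
  yellow: 2552 × 1/4 = 638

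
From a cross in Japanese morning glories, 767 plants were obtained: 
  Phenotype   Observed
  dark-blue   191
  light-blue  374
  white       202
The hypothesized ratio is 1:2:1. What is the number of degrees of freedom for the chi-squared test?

2

A goodness-of-fit test with 3 phenotype classes has df = 3 − 1 = 2.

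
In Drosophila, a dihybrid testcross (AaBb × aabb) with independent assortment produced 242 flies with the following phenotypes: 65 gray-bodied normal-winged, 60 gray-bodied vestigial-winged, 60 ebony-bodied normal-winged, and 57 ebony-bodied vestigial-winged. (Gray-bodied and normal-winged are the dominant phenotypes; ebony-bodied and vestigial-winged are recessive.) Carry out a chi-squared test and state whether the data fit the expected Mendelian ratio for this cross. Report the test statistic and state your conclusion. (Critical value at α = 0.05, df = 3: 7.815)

0.545; consistent

A dihybrid testcross with independent assortment gives a 1:1:1:1 ratio.
Expected counts for N = 242 under a 1:1:1:1 ratio (total parts = 4):
  gray-bodied normal-winged: 242 × 1/4 = 60.5
  gray-bodied vestigial-winged: 242 × 1/4 = 60.5
  ebony-bodied normal-winged: 242 × 1/4 = 60.5
  ebony-bodied vestigial-winged: 242 × 1/4 = 60.5
χ² = Σ (O − E)² / E
  gray-bodied normal-winged: (65 − 60.5)² / 60.5 = 0.3347
  gray-bodied vestigial-winged: (60 − 60.5)² / 60.5 = 0.0041
  ebony-bodied normal-winged: (60 − 60.5)² / 60.5 = 0.0041
  ebony-bodied vestigial-winged: (57 − 60.5)² / 60.5 = 0.2025
χ² = 0.3347 + 0.0041 + 0.0041 + 0.2025 = 0.5454 ≈ 0.545
Degrees of freedom = 4 − 1 = 3; critical value at α = 0.05 is 7.815.
Since 0.545 < 7.815, we fail to reject the null hypothesis — the data are consistent with the 1:1:1:1 ratio.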